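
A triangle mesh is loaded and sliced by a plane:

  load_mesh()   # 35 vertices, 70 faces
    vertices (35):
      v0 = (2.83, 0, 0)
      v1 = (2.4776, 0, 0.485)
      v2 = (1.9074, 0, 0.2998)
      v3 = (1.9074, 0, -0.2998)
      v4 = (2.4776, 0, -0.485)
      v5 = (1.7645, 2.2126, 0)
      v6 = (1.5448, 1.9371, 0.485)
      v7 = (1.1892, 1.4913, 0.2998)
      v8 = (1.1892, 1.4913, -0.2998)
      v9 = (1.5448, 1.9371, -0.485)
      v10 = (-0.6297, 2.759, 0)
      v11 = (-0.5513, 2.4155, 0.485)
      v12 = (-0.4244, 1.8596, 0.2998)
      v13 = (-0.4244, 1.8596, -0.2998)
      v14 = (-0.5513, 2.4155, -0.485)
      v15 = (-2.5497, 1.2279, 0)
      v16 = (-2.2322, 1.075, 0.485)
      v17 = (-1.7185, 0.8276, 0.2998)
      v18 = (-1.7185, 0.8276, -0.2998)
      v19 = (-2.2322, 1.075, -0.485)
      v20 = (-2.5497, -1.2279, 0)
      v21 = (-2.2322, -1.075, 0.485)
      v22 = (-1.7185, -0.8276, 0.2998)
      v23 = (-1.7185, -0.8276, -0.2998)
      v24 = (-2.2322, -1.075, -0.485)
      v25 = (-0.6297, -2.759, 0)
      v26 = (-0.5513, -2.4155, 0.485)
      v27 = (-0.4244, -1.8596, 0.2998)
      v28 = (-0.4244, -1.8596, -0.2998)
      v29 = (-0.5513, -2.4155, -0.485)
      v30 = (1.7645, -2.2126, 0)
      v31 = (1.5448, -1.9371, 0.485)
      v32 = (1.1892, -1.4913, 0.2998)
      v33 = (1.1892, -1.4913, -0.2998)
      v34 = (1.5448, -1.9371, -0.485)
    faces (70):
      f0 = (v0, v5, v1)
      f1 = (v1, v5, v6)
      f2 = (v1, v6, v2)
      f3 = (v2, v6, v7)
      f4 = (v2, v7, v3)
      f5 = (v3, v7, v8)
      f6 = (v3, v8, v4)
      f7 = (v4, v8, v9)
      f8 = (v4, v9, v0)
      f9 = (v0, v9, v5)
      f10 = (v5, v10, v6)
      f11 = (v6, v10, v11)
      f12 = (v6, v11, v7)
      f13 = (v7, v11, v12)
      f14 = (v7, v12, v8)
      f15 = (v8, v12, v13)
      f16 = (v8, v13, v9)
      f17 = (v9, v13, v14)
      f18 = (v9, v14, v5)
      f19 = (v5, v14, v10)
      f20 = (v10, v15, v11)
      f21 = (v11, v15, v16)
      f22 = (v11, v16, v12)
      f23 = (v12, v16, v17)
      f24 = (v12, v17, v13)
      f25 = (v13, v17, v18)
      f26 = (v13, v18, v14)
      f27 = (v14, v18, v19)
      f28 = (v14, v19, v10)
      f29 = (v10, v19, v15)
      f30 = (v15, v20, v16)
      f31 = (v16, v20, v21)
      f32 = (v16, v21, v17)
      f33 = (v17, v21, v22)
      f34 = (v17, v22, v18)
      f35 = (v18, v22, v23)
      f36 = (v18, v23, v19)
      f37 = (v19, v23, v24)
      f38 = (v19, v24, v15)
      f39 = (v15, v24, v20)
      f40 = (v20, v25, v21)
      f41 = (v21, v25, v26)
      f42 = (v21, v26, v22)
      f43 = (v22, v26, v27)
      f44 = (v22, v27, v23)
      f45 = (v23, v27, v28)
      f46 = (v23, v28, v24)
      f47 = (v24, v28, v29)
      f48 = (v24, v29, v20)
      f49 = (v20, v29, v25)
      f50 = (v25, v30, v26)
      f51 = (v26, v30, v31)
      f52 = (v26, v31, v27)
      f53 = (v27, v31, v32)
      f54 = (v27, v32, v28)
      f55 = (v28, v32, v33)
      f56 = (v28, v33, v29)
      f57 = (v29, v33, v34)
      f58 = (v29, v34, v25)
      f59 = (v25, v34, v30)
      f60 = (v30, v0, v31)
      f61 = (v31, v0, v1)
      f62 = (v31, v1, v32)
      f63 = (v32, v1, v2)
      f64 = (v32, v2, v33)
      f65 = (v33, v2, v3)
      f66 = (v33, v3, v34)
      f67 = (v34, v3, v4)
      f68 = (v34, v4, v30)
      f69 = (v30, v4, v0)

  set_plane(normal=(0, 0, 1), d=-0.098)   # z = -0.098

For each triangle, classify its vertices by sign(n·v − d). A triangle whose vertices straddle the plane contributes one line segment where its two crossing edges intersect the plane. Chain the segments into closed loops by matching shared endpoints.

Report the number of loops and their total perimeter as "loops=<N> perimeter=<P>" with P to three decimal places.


Straddling triangles (28 of 70):
  (v2,v7,v3) [++-] → (1.66568, 0.501909, -0.098)–(1.9074, 0, -0.098)  len=0.5571
  (v3,v7,v8) [-+-] → (1.66568, 0.501909, -0.098)–(1.1892, 1.4913, -0.098)  len=1.0981
  (v4,v9,v0) [--+] → (2.57031, 0.391414, -0.098)–(2.75879, 0, -0.098)  len=0.4344
  (v0,v9,v5) [+-+] → (2.57031, 0.391414, -0.098)–(1.72011, 2.15693, -0.098)  len=1.9596
  (v7,v12,v8) [++-] → (0.64613, 1.61525, -0.098)–(1.1892, 1.4913, -0.098)  len=0.5570
  (v8,v12,v13) [-+-] → (0.64613, 1.61525, -0.098)–(-0.4244, 1.8596, -0.098)  len=1.0981
  (v9,v14,v5) [--+] → (1.29657, 2.2536, -0.098)–(1.72011, 2.15693, -0.098)  len=0.4344
  (v5,v14,v10) [+-+] → (1.29657, 2.2536, -0.098)–(-0.613858, 2.68959, -0.098)  len=1.9595
  (v12,v17,v13) [++-] → (-0.859939, 1.51227, -0.098)–(-0.4244, 1.8596, -0.098)  len=0.5571
  (v13,v17,v18) [-+-] → (-0.859939, 1.51227, -0.098)–(-1.7185, 0.8276, -0.098)  len=1.0981
  (v14,v19,v10) [--+] → (-0.953504, 2.41873, -0.098)–(-0.613858, 2.68959, -0.098)  len=0.4344
  (v10,v19,v15) [+-+] → (-0.953504, 2.41873, -0.098)–(-2.48555, 1.197, -0.098)  len=1.9595
  (v17,v22,v18) [++-] → (-1.7185, 0.27053, -0.098)–(-1.7185, 0.8276, -0.098)  len=0.5571
  (v18,v22,v23) [-+-] → (-1.7185, 0.27053, -0.098)–(-1.7185, -0.8276, -0.098)  len=1.0981
  (v19,v24,v15) [--+] → (-2.48555, 0.762572, -0.098)–(-2.48555, 1.197, -0.098)  len=0.4344
  (v15,v24,v20) [+-+] → (-2.48555, 0.762572, -0.098)–(-2.48555, -1.197, -0.098)  len=1.9596
  (v22,v27,v23) [++-] → (-1.28296, -1.17493, -0.098)–(-1.7185, -0.8276, -0.098)  len=0.5571
  (v23,v27,v28) [-+-] → (-1.28296, -1.17493, -0.098)–(-0.4244, -1.8596, -0.098)  len=1.0981
  (v24,v29,v20) [--+] → (-2.1459, -1.46787, -0.098)–(-2.48555, -1.197, -0.098)  len=0.4344
  (v20,v29,v25) [+-+] → (-2.1459, -1.46787, -0.098)–(-0.613858, -2.68959, -0.098)  len=1.9595
  (v27,v32,v28) [++-] → (0.11867, -1.73565, -0.098)–(-0.4244, -1.8596, -0.098)  len=0.5570
  (v28,v32,v33) [-+-] → (0.11867, -1.73565, -0.098)–(1.1892, -1.4913, -0.098)  len=1.0981
  (v29,v34,v25) [--+] → (-0.190316, -2.59293, -0.098)–(-0.613858, -2.68959, -0.098)  len=0.4344
  (v25,v34,v30) [+-+] → (-0.190316, -2.59293, -0.098)–(1.72011, -2.15693, -0.098)  len=1.9595
  (v32,v2,v33) [++-] → (1.43092, -0.989391, -0.098)–(1.1892, -1.4913, -0.098)  len=0.5571
  (v33,v2,v3) [-+-] → (1.43092, -0.989391, -0.098)–(1.9074, 0, -0.098)  len=1.0981
  (v34,v4,v30) [--+] → (1.90859, -1.76552, -0.098)–(1.72011, -2.15693, -0.098)  len=0.4344
  (v30,v4,v0) [+-+] → (1.90859, -1.76552, -0.098)–(2.75879, 0, -0.098)  len=1.9596

Chained into 2 loop(s):
  loop 1: 14 segments, perimeter = 11.5863
  loop 2: 14 segments, perimeter = 16.7579
Total perimeter = 28.344

loops=2 perimeter=28.344


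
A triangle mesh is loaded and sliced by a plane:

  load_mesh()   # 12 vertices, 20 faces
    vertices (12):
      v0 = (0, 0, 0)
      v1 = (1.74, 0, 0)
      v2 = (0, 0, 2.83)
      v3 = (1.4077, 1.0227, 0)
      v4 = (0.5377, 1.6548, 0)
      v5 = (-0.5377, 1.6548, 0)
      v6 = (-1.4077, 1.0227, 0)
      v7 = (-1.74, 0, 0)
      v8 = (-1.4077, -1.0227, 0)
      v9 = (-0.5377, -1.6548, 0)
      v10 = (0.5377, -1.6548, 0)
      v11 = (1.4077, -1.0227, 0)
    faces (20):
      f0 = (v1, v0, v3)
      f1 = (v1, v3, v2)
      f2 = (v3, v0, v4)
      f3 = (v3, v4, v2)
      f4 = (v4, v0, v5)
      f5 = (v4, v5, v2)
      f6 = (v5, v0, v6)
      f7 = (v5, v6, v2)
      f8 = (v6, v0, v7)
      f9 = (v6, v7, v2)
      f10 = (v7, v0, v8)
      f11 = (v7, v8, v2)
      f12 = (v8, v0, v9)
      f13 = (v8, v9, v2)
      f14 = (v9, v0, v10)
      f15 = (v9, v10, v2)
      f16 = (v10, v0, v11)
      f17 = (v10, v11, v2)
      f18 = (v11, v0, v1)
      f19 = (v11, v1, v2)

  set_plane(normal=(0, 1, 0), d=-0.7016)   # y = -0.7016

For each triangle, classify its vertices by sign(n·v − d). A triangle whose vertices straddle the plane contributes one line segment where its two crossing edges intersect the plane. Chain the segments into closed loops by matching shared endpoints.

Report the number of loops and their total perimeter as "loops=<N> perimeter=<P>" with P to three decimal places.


loops=1 perimeter=7.658

Straddling triangles (10 of 20):
  (v7,v0,v8) [++-] → (-0.96572, -0.7016, 0)–(-1.51203, -0.7016, 0)  len=0.5463
  (v7,v8,v2) [+-+] → (-1.51203, -0.7016, 0)–(-0.96572, -0.7016, 0.888543)  len=1.0431
  (v8,v0,v9) [-+-] → (-0.96572, -0.7016, 0)–(-0.227973, -0.7016, 0)  len=0.7377
  (v8,v9,v2) [--+] → (-0.227973, -0.7016, 1.63014)–(-0.96572, -0.7016, 0.888543)  len=1.0461
  (v9,v0,v10) [-+-] → (-0.227973, -0.7016, 0)–(0.227973, -0.7016, 0)  len=0.4559
  (v9,v10,v2) [--+] → (0.227973, -0.7016, 1.63014)–(-0.227973, -0.7016, 1.63014)  len=0.4559
  (v10,v0,v11) [-+-] → (0.227973, -0.7016, 0)–(0.96572, -0.7016, 0)  len=0.7377
  (v10,v11,v2) [--+] → (0.96572, -0.7016, 0.888543)–(0.227973, -0.7016, 1.63014)  len=1.0461
  (v11,v0,v1) [-++] → (0.96572, -0.7016, 0)–(1.51203, -0.7016, 0)  len=0.5463
  (v11,v1,v2) [-++] → (1.51203, -0.7016, 0)–(0.96572, -0.7016, 0.888543)  len=1.0431

Chained into 1 loop(s):
  loop 1: 10 segments, perimeter = 7.6582
Total perimeter = 7.658


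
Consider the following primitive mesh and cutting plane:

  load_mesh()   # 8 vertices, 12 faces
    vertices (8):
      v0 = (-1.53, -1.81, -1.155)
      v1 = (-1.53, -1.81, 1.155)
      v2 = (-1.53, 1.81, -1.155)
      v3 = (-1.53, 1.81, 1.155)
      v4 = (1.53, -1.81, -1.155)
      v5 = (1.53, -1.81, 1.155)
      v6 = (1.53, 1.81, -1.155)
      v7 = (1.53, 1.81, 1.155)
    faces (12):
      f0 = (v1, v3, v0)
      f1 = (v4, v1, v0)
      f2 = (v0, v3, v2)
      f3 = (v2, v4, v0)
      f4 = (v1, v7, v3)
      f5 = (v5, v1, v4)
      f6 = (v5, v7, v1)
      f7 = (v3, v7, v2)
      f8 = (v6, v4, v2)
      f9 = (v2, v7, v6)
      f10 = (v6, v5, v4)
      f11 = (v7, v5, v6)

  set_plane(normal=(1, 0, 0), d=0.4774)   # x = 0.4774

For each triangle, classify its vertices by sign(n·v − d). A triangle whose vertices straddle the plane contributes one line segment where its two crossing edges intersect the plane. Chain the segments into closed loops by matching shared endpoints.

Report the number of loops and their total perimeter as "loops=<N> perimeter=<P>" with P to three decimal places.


Straddling triangles (8 of 12):
  (v4,v1,v0) [+--] → (0.4774, -1.81, -0.36039)–(0.4774, -1.81, -1.155)  len=0.7946
  (v2,v4,v0) [-+-] → (0.4774, -0.564767, -1.155)–(0.4774, -1.81, -1.155)  len=1.2452
  (v1,v7,v3) [-+-] → (0.4774, 0.564767, 1.155)–(0.4774, 1.81, 1.155)  len=1.2452
  (v5,v1,v4) [+-+] → (0.4774, -1.81, 1.155)–(0.4774, -1.81, -0.36039)  len=1.5154
  (v5,v7,v1) [++-] → (0.4774, 0.564767, 1.155)–(0.4774, -1.81, 1.155)  len=2.3748
  (v3,v7,v2) [-+-] → (0.4774, 1.81, 1.155)–(0.4774, 1.81, 0.36039)  len=0.7946
  (v6,v4,v2) [++-] → (0.4774, -0.564767, -1.155)–(0.4774, 1.81, -1.155)  len=2.3748
  (v2,v7,v6) [-++] → (0.4774, 1.81, 0.36039)–(0.4774, 1.81, -1.155)  len=1.5154

Chained into 1 loop(s):
  loop 1: 8 segments, perimeter = 11.8600
Total perimeter = 11.860

loops=1 perimeter=11.860


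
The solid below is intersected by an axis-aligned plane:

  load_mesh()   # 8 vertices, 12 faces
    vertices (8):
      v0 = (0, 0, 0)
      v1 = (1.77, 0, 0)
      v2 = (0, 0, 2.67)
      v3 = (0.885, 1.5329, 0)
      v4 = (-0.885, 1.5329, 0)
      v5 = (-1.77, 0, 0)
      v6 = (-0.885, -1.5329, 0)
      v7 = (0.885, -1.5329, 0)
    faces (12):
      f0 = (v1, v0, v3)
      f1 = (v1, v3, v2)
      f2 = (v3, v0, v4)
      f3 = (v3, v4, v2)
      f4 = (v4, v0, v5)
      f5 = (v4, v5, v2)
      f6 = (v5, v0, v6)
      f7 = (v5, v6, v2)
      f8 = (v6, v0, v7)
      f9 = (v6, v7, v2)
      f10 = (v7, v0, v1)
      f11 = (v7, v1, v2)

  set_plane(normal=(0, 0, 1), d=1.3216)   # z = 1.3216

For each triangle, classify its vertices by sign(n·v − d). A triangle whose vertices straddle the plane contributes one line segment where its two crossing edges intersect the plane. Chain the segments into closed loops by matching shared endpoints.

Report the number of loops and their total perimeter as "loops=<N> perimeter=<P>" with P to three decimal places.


loops=1 perimeter=5.363

Straddling triangles (6 of 12):
  (v1,v3,v2) [--+] → (0.446942, 0.774143, 1.3216)–(0.893883, 0, 1.3216)  len=0.8939
  (v3,v4,v2) [--+] → (-0.446942, 0.774143, 1.3216)–(0.446942, 0.774143, 1.3216)  len=0.8939
  (v4,v5,v2) [--+] → (-0.893883, 0, 1.3216)–(-0.446942, 0.774143, 1.3216)  len=0.8939
  (v5,v6,v2) [--+] → (-0.446942, -0.774143, 1.3216)–(-0.893883, 0, 1.3216)  len=0.8939
  (v6,v7,v2) [--+] → (0.446942, -0.774143, 1.3216)–(-0.446942, -0.774143, 1.3216)  len=0.8939
  (v7,v1,v2) [--+] → (0.893883, 0, 1.3216)–(0.446942, -0.774143, 1.3216)  len=0.8939

Chained into 1 loop(s):
  loop 1: 6 segments, perimeter = 5.3634
Total perimeter = 5.363


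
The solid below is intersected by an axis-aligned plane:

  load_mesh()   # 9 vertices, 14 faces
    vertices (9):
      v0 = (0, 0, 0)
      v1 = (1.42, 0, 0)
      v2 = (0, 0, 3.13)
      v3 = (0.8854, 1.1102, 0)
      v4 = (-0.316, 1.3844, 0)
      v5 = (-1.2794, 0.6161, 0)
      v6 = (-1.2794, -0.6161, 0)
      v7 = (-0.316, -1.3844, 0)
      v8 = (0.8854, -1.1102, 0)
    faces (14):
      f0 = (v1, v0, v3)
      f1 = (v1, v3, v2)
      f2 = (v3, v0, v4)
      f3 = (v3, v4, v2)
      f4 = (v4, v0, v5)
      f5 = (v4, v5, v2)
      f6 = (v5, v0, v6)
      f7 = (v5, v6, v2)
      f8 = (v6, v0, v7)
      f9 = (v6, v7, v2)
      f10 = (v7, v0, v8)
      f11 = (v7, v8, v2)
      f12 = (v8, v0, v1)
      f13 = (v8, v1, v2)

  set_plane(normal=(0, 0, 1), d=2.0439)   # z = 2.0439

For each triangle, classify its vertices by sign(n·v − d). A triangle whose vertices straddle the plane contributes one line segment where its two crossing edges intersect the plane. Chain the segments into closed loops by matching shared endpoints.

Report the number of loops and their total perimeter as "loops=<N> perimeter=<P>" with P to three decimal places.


loops=1 perimeter=2.993

Straddling triangles (7 of 14):
  (v1,v3,v2) [--+] → (0.307231, 0.385236, 2.0439)–(0.492735, 0, 2.0439)  len=0.4276
  (v3,v4,v2) [--+] → (-0.109651, 0.480382, 2.0439)–(0.307231, 0.385236, 2.0439)  len=0.4276
  (v4,v5,v2) [--+] → (-0.443948, 0.213785, 2.0439)–(-0.109651, 0.480382, 2.0439)  len=0.4276
  (v5,v6,v2) [--+] → (-0.443948, -0.213785, 2.0439)–(-0.443948, 0.213785, 2.0439)  len=0.4276
  (v6,v7,v2) [--+] → (-0.109651, -0.480382, 2.0439)–(-0.443948, -0.213785, 2.0439)  len=0.4276
  (v7,v8,v2) [--+] → (0.307231, -0.385236, 2.0439)–(-0.109651, -0.480382, 2.0439)  len=0.4276
  (v8,v1,v2) [--+] → (0.492735, 0, 2.0439)–(0.307231, -0.385236, 2.0439)  len=0.4276

Chained into 1 loop(s):
  loop 1: 7 segments, perimeter = 2.9931
Total perimeter = 2.993


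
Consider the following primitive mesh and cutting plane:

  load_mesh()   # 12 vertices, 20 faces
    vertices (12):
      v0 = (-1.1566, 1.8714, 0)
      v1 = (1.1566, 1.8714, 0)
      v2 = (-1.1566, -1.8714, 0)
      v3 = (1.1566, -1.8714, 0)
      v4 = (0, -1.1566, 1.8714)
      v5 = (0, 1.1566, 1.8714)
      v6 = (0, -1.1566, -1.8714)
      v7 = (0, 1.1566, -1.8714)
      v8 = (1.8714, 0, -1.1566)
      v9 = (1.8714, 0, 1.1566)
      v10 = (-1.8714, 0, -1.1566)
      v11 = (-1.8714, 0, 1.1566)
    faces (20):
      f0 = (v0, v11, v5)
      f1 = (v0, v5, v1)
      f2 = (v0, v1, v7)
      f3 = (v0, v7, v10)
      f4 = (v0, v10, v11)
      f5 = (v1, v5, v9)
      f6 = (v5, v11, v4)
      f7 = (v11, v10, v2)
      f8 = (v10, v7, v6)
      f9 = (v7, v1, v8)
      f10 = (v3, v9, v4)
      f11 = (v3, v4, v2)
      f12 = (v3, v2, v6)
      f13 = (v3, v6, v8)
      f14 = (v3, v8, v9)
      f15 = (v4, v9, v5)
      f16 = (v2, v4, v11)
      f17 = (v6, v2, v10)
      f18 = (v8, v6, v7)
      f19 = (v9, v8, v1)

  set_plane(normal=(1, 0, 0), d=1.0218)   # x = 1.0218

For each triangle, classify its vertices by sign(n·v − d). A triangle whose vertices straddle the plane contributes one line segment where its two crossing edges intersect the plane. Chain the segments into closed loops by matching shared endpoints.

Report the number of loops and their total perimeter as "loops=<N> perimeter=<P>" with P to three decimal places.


Straddling triangles (10 of 20):
  (v0,v5,v1) [--+] → (1.0218, 1.78809, 0.218109)–(1.0218, 1.8714, 0)  len=0.2335
  (v0,v1,v7) [-+-] → (1.0218, 1.8714, 0)–(1.0218, 1.78809, -0.218109)  len=0.2335
  (v1,v5,v9) [+-+] → (1.0218, 1.78809, 0.218109)–(1.0218, 0.525087, 1.48111)  len=1.7862
  (v7,v1,v8) [-++] → (1.0218, 1.78809, -0.218109)–(1.0218, 0.525087, -1.48111)  len=1.7862
  (v3,v9,v4) [++-] → (1.0218, -0.525087, 1.48111)–(1.0218, -1.78809, 0.218109)  len=1.7862
  (v3,v4,v2) [+--] → (1.0218, -1.78809, 0.218109)–(1.0218, -1.8714, 0)  len=0.2335
  (v3,v2,v6) [+--] → (1.0218, -1.8714, 0)–(1.0218, -1.78809, -0.218109)  len=0.2335
  (v3,v6,v8) [+-+] → (1.0218, -1.78809, -0.218109)–(1.0218, -0.525087, -1.48111)  len=1.7862
  (v4,v9,v5) [-+-] → (1.0218, -0.525087, 1.48111)–(1.0218, 0.525087, 1.48111)  len=1.0502
  (v8,v6,v7) [+--] → (1.0218, -0.525087, -1.48111)–(1.0218, 0.525087, -1.48111)  len=1.0502

Chained into 1 loop(s):
  loop 1: 10 segments, perimeter = 10.1789
Total perimeter = 10.179

loops=1 perimeter=10.179


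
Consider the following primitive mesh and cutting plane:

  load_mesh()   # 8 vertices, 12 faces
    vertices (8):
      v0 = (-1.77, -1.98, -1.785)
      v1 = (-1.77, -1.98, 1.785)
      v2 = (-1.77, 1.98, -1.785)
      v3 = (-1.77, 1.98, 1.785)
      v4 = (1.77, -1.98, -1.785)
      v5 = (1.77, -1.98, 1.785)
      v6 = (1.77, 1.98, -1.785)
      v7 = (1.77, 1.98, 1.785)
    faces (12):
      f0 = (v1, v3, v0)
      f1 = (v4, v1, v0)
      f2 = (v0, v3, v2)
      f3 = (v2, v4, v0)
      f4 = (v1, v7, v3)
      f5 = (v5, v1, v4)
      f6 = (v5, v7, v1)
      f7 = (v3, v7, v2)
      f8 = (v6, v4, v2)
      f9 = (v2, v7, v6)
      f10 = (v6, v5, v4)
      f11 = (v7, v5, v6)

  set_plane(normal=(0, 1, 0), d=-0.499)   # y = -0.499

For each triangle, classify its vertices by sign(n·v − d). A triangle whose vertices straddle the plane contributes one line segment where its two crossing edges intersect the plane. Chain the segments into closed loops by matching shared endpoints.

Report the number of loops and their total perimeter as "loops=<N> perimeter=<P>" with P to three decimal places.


Straddling triangles (8 of 12):
  (v1,v3,v0) [-+-] → (-1.77, -0.499, 1.785)–(-1.77, -0.499, -0.449856)  len=2.2349
  (v0,v3,v2) [-++] → (-1.77, -0.499, -0.449856)–(-1.77, -0.499, -1.785)  len=1.3351
  (v2,v4,v0) [+--] → (0.446076, -0.499, -1.785)–(-1.77, -0.499, -1.785)  len=2.2161
  (v1,v7,v3) [-++] → (-0.446076, -0.499, 1.785)–(-1.77, -0.499, 1.785)  len=1.3239
  (v5,v7,v1) [-+-] → (1.77, -0.499, 1.785)–(-0.446076, -0.499, 1.785)  len=2.2161
  (v6,v4,v2) [+-+] → (1.77, -0.499, -1.785)–(0.446076, -0.499, -1.785)  len=1.3239
  (v6,v5,v4) [+--] → (1.77, -0.499, 0.449856)–(1.77, -0.499, -1.785)  len=2.2349
  (v7,v5,v6) [+-+] → (1.77, -0.499, 1.785)–(1.77, -0.499, 0.449856)  len=1.3351

Chained into 1 loop(s):
  loop 1: 8 segments, perimeter = 14.2200
Total perimeter = 14.220

loops=1 perimeter=14.220


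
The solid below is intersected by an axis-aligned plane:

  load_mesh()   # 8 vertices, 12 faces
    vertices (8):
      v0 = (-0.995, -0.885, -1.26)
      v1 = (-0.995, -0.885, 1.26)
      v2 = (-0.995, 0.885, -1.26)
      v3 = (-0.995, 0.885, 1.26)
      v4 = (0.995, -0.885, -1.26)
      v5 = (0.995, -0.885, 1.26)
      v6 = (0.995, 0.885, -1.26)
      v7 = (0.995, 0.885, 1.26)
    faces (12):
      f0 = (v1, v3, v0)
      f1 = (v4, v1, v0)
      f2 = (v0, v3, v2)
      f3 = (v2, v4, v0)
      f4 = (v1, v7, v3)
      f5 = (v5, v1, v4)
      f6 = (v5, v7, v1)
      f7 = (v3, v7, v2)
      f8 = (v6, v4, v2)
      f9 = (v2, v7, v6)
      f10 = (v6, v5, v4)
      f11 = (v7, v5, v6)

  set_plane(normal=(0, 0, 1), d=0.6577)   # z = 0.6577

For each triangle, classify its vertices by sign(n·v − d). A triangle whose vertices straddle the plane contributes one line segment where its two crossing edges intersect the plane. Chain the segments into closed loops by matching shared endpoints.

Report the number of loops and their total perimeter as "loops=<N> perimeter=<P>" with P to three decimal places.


loops=1 perimeter=7.520

Straddling triangles (8 of 12):
  (v1,v3,v0) [++-] → (-0.995, 0.461956, 0.6577)–(-0.995, -0.885, 0.6577)  len=1.3470
  (v4,v1,v0) [-+-] → (-0.519374, -0.885, 0.6577)–(-0.995, -0.885, 0.6577)  len=0.4756
  (v0,v3,v2) [-+-] → (-0.995, 0.461956, 0.6577)–(-0.995, 0.885, 0.6577)  len=0.4230
  (v5,v1,v4) [++-] → (-0.519374, -0.885, 0.6577)–(0.995, -0.885, 0.6577)  len=1.5144
  (v3,v7,v2) [++-] → (0.519374, 0.885, 0.6577)–(-0.995, 0.885, 0.6577)  len=1.5144
  (v2,v7,v6) [-+-] → (0.519374, 0.885, 0.6577)–(0.995, 0.885, 0.6577)  len=0.4756
  (v6,v5,v4) [-+-] → (0.995, -0.461956, 0.6577)–(0.995, -0.885, 0.6577)  len=0.4230
  (v7,v5,v6) [++-] → (0.995, -0.461956, 0.6577)–(0.995, 0.885, 0.6577)  len=1.3470

Chained into 1 loop(s):
  loop 1: 8 segments, perimeter = 7.5200
Total perimeter = 7.520


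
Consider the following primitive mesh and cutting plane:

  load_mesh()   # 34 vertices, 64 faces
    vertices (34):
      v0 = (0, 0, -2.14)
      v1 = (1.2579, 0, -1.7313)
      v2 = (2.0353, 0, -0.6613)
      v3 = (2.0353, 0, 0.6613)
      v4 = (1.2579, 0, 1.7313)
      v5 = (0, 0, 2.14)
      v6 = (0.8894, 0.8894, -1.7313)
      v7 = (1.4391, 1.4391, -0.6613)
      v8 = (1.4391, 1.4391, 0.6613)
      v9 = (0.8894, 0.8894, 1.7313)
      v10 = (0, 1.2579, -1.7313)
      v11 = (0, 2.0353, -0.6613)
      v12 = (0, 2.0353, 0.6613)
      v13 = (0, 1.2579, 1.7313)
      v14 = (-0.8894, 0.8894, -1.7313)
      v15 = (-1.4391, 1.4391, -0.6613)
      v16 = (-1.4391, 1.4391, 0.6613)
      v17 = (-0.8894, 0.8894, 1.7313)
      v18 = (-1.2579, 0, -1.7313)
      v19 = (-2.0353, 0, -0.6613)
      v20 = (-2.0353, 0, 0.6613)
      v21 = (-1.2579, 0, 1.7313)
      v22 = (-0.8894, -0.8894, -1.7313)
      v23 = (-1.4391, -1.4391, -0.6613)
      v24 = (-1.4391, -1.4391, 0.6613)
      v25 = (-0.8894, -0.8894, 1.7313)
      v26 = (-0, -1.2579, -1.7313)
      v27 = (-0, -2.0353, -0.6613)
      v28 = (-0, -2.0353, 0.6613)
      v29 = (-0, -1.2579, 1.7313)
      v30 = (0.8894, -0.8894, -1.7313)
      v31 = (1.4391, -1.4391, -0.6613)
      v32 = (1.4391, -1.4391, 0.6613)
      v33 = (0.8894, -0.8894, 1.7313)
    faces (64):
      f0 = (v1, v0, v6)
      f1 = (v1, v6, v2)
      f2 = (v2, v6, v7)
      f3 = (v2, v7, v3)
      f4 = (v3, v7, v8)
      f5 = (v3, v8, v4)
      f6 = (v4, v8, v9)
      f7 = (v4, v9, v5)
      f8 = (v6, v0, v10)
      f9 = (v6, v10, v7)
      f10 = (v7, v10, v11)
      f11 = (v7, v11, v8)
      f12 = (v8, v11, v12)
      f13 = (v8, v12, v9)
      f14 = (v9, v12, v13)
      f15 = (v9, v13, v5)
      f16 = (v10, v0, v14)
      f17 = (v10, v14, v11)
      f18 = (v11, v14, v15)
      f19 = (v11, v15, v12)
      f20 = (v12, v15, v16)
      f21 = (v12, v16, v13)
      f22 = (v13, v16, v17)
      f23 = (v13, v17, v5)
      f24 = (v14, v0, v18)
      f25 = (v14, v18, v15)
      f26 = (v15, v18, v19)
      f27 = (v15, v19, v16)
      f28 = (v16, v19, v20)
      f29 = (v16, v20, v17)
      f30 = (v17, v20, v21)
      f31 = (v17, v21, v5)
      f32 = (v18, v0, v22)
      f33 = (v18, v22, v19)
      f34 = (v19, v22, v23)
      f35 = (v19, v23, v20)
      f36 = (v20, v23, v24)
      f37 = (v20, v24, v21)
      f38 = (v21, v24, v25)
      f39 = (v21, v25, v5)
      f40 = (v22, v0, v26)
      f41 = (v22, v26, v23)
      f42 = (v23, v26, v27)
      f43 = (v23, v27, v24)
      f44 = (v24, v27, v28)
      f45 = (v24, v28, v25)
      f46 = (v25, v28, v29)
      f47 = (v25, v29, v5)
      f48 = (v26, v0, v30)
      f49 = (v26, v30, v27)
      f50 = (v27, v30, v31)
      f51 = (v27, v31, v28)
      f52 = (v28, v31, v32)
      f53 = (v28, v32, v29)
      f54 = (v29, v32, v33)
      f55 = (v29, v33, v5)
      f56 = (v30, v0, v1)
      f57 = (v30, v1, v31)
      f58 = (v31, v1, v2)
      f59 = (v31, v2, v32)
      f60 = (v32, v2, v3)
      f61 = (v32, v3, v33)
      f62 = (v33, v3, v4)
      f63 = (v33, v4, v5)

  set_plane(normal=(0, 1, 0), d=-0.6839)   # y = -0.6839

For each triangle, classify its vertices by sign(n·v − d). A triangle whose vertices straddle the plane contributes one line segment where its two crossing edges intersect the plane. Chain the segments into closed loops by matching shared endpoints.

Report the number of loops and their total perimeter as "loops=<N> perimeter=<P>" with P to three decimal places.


loops=1 perimeter=11.918

Straddling triangles (20 of 64):
  (v18,v0,v22) [++-] → (-0.6839, -0.6839, -1.82573)–(-0.974544, -0.6839, -1.7313)  len=0.3056
  (v18,v22,v19) [+-+] → (-0.974544, -0.6839, -1.7313)–(-1.15417, -0.6839, -1.48407)  len=0.3056
  (v19,v22,v23) [+--] → (-1.15417, -0.6839, -1.48407)–(-1.75197, -0.6839, -0.6613)  len=1.0170
  (v19,v23,v20) [+-+] → (-1.75197, -0.6839, -0.6613)–(-1.75197, -0.6839, 0.032764)  len=0.6941
  (v20,v23,v24) [+--] → (-1.75197, -0.6839, 0.032764)–(-1.75197, -0.6839, 0.6613)  len=0.6285
  (v20,v24,v21) [+-+] → (-1.75197, -0.6839, 0.6613)–(-1.34401, -0.6839, 1.22281)  len=0.6941
  (v21,v24,v25) [+--] → (-1.34401, -0.6839, 1.22281)–(-0.974544, -0.6839, 1.7313)  len=0.6285
  (v21,v25,v5) [+-+] → (-0.974544, -0.6839, 1.7313)–(-0.6839, -0.6839, 1.82573)  len=0.3056
  (v22,v0,v26) [-+-] → (-0.6839, -0.6839, -1.82573)–(0, -0.6839, -1.9178)  len=0.6901
  (v25,v29,v5) [--+] → (0, -0.6839, 1.9178)–(-0.6839, -0.6839, 1.82573)  len=0.6901
  (v26,v0,v30) [-+-] → (0, -0.6839, -1.9178)–(0.6839, -0.6839, -1.82573)  len=0.6901
  (v29,v33,v5) [--+] → (0.6839, -0.6839, 1.82573)–(0, -0.6839, 1.9178)  len=0.6901
  (v30,v0,v1) [-++] → (0.6839, -0.6839, -1.82573)–(0.974544, -0.6839, -1.7313)  len=0.3056
  (v30,v1,v31) [-+-] → (0.974544, -0.6839, -1.7313)–(1.34401, -0.6839, -1.22281)  len=0.6285
  (v31,v1,v2) [-++] → (1.34401, -0.6839, -1.22281)–(1.75197, -0.6839, -0.6613)  len=0.6941
  (v31,v2,v32) [-+-] → (1.75197, -0.6839, -0.6613)–(1.75197, -0.6839, -0.032764)  len=0.6285
  (v32,v2,v3) [-++] → (1.75197, -0.6839, -0.032764)–(1.75197, -0.6839, 0.6613)  len=0.6941
  (v32,v3,v33) [-+-] → (1.75197, -0.6839, 0.6613)–(1.15417, -0.6839, 1.48407)  len=1.0170
  (v33,v3,v4) [-++] → (1.15417, -0.6839, 1.48407)–(0.974544, -0.6839, 1.7313)  len=0.3056
  (v33,v4,v5) [-++] → (0.974544, -0.6839, 1.7313)–(0.6839, -0.6839, 1.82573)  len=0.3056

Chained into 1 loop(s):
  loop 1: 20 segments, perimeter = 11.9183
Total perimeter = 11.918


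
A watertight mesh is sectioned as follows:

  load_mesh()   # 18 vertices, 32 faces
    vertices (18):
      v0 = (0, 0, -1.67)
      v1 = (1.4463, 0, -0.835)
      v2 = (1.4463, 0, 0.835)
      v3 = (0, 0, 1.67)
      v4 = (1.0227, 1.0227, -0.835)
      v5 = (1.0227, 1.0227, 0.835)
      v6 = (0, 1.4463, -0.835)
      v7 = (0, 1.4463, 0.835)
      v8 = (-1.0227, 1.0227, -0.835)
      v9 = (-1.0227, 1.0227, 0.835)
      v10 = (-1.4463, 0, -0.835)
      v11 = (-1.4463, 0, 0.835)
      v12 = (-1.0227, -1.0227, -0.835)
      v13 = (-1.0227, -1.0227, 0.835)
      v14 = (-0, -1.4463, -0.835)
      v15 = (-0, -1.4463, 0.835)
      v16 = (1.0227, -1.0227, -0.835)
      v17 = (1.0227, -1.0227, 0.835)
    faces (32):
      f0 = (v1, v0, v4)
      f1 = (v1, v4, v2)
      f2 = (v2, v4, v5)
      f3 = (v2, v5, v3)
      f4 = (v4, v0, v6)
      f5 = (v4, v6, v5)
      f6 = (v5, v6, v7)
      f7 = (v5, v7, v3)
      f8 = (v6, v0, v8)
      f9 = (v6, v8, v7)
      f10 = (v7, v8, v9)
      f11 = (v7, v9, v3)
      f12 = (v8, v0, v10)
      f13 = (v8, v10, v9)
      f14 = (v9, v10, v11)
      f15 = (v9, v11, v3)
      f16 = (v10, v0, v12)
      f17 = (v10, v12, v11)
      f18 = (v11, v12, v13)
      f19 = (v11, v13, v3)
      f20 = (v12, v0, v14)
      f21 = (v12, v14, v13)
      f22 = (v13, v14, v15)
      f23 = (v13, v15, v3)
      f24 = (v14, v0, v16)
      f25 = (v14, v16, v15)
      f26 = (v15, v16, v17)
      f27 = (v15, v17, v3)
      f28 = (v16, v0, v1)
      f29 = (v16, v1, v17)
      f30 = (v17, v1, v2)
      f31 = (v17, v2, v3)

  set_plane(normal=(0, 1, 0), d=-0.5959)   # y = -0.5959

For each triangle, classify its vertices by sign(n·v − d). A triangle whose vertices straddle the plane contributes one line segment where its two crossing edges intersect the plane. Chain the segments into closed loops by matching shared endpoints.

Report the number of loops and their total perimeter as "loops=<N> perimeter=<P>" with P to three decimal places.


loops=1 perimeter=8.579

Straddling triangles (12 of 32):
  (v10,v0,v12) [++-] → (-0.5959, -0.5959, -1.18347)–(-1.19948, -0.5959, -0.835)  len=0.6969
  (v10,v12,v11) [+-+] → (-1.19948, -0.5959, -0.835)–(-1.19948, -0.5959, -0.138064)  len=0.6969
  (v11,v12,v13) [+--] → (-1.19948, -0.5959, -0.138064)–(-1.19948, -0.5959, 0.835)  len=0.9731
  (v11,v13,v3) [+-+] → (-1.19948, -0.5959, 0.835)–(-0.5959, -0.5959, 1.18347)  len=0.6969
  (v12,v0,v14) [-+-] → (-0.5959, -0.5959, -1.18347)–(0, -0.5959, -1.32597)  len=0.6127
  (v13,v15,v3) [--+] → (0, -0.5959, 1.32597)–(-0.5959, -0.5959, 1.18347)  len=0.6127
  (v14,v0,v16) [-+-] → (0, -0.5959, -1.32597)–(0.5959, -0.5959, -1.18347)  len=0.6127
  (v15,v17,v3) [--+] → (0.5959, -0.5959, 1.18347)–(0, -0.5959, 1.32597)  len=0.6127
  (v16,v0,v1) [-++] → (0.5959, -0.5959, -1.18347)–(1.19948, -0.5959, -0.835)  len=0.6969
  (v16,v1,v17) [-+-] → (1.19948, -0.5959, -0.835)–(1.19948, -0.5959, 0.138064)  len=0.9731
  (v17,v1,v2) [-++] → (1.19948, -0.5959, 0.138064)–(1.19948, -0.5959, 0.835)  len=0.6969
  (v17,v2,v3) [-++] → (1.19948, -0.5959, 0.835)–(0.5959, -0.5959, 1.18347)  len=0.6969

Chained into 1 loop(s):
  loop 1: 12 segments, perimeter = 8.5786
Total perimeter = 8.579


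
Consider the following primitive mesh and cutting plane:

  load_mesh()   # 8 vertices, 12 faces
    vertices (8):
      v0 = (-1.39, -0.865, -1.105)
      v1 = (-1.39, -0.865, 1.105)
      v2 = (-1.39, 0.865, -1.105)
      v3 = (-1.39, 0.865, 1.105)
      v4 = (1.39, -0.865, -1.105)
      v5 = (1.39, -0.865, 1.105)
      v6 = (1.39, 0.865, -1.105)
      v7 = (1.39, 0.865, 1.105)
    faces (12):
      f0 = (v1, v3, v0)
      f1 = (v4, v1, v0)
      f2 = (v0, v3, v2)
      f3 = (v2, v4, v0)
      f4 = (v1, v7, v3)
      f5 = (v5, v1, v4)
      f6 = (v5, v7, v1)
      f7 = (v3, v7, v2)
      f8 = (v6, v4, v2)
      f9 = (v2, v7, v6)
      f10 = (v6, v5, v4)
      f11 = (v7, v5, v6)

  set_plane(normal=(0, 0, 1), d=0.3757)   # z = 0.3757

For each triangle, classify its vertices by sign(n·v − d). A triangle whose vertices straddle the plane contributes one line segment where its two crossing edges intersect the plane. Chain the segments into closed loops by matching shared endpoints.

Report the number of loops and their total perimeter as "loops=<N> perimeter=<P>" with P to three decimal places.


Straddling triangles (8 of 12):
  (v1,v3,v0) [++-] → (-1.39, 0.2941, 0.3757)–(-1.39, -0.865, 0.3757)  len=1.1591
  (v4,v1,v0) [-+-] → (-0.4726, -0.865, 0.3757)–(-1.39, -0.865, 0.3757)  len=0.9174
  (v0,v3,v2) [-+-] → (-1.39, 0.2941, 0.3757)–(-1.39, 0.865, 0.3757)  len=0.5709
  (v5,v1,v4) [++-] → (-0.4726, -0.865, 0.3757)–(1.39, -0.865, 0.3757)  len=1.8626
  (v3,v7,v2) [++-] → (0.4726, 0.865, 0.3757)–(-1.39, 0.865, 0.3757)  len=1.8626
  (v2,v7,v6) [-+-] → (0.4726, 0.865, 0.3757)–(1.39, 0.865, 0.3757)  len=0.9174
  (v6,v5,v4) [-+-] → (1.39, -0.2941, 0.3757)–(1.39, -0.865, 0.3757)  len=0.5709
  (v7,v5,v6) [++-] → (1.39, -0.2941, 0.3757)–(1.39, 0.865, 0.3757)  len=1.1591

Chained into 1 loop(s):
  loop 1: 8 segments, perimeter = 9.0200
Total perimeter = 9.020

loops=1 perimeter=9.020


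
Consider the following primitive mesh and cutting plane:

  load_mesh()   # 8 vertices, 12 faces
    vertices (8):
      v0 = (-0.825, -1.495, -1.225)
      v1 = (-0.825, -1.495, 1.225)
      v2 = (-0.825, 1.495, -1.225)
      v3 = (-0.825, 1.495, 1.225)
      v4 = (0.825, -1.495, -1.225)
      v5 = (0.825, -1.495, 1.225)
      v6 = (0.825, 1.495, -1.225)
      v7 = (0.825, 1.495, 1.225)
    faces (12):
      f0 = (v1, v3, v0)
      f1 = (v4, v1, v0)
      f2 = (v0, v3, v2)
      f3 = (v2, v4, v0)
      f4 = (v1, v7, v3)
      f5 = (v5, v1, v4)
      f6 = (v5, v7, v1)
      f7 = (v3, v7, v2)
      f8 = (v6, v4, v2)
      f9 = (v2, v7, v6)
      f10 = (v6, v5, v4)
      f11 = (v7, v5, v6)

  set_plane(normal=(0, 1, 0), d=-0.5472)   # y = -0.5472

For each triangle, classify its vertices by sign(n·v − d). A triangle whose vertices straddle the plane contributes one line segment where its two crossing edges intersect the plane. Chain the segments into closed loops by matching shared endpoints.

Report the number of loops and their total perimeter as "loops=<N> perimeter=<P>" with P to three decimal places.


Straddling triangles (8 of 12):
  (v1,v3,v0) [-+-] → (-0.825, -0.5472, 1.225)–(-0.825, -0.5472, -0.448375)  len=1.6734
  (v0,v3,v2) [-++] → (-0.825, -0.5472, -0.448375)–(-0.825, -0.5472, -1.225)  len=0.7766
  (v2,v4,v0) [+--] → (0.301967, -0.5472, -1.225)–(-0.825, -0.5472, -1.225)  len=1.1270
  (v1,v7,v3) [-++] → (-0.301967, -0.5472, 1.225)–(-0.825, -0.5472, 1.225)  len=0.5230
  (v5,v7,v1) [-+-] → (0.825, -0.5472, 1.225)–(-0.301967, -0.5472, 1.225)  len=1.1270
  (v6,v4,v2) [+-+] → (0.825, -0.5472, -1.225)–(0.301967, -0.5472, -1.225)  len=0.5230
  (v6,v5,v4) [+--] → (0.825, -0.5472, 0.448375)–(0.825, -0.5472, -1.225)  len=1.6734
  (v7,v5,v6) [+-+] → (0.825, -0.5472, 1.225)–(0.825, -0.5472, 0.448375)  len=0.7766

Chained into 1 loop(s):
  loop 1: 8 segments, perimeter = 8.2000
Total perimeter = 8.200

loops=1 perimeter=8.200


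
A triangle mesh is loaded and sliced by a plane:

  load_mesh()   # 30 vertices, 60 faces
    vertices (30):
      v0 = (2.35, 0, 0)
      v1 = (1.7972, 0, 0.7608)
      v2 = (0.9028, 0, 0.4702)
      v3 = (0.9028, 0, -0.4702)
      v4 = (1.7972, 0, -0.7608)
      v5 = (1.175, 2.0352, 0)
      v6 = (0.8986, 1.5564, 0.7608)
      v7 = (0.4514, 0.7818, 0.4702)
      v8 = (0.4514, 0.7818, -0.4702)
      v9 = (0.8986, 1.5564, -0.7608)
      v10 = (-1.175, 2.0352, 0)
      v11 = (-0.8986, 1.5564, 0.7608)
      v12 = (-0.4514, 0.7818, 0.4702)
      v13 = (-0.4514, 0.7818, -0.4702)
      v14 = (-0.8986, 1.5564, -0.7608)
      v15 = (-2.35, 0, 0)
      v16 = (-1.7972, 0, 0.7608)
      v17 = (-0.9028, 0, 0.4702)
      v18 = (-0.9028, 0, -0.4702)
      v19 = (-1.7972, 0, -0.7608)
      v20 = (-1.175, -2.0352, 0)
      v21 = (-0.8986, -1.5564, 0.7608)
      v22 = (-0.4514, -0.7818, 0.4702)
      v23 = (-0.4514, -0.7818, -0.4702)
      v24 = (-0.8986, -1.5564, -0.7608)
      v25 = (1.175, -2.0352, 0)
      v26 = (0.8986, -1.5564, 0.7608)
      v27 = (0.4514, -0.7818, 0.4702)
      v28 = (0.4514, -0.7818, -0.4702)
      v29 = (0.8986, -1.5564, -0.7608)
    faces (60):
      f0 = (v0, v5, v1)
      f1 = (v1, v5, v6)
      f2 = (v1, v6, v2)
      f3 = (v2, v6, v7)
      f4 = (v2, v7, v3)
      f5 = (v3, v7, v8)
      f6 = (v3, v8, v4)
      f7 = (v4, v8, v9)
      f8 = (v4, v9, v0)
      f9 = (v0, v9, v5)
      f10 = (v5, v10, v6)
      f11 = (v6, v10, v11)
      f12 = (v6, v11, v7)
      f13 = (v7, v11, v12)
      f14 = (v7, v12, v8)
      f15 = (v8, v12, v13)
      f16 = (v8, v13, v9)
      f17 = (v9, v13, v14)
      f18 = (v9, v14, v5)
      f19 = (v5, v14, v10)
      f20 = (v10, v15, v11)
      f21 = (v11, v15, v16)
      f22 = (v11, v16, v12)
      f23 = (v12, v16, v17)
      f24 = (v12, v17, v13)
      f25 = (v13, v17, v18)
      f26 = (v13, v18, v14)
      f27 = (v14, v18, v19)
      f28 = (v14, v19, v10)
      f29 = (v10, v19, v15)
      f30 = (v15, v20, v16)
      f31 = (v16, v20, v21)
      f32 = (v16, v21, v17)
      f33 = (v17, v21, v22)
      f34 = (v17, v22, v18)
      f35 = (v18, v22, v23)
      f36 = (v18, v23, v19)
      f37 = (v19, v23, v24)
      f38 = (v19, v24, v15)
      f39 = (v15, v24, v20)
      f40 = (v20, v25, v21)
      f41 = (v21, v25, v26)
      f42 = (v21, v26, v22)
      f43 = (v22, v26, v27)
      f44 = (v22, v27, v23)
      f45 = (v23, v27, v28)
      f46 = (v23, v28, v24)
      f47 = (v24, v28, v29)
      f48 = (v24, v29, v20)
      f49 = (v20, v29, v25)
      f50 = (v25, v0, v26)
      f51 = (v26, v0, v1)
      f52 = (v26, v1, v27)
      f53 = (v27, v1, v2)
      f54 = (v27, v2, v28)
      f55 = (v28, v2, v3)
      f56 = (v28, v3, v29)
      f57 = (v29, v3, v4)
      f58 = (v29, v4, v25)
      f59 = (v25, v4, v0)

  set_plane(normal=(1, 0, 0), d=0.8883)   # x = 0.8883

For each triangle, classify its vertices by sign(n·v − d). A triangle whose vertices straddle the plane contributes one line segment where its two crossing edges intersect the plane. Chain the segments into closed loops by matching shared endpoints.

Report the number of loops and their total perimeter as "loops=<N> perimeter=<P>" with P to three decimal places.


loops=2 perimeter=11.712

Straddling triangles (24 of 60):
  (v2,v6,v7) [++-] → (0.8883, 1.53856, 0.754107)–(0.8883, 0.0251132, 0.4702)  len=1.5398
  (v2,v7,v3) [+-+] → (0.8883, 0.0251132, 0.4702)–(0.8883, 0.0251132, -0.439992)  len=0.9102
  (v3,v7,v8) [+--] → (0.8883, 0.0251132, -0.439992)–(0.8883, 0.0251132, -0.4702)  len=0.0302
  (v3,v8,v4) [+-+] → (0.8883, 0.0251132, -0.4702)–(0.8883, 0.527997, -0.56454)  len=0.5117
  (v4,v8,v9) [+-+] → (0.8883, 0.527997, -0.56454)–(0.8883, 1.53856, -0.754107)  len=1.0282
  (v5,v10,v6) [+-+] → (0.8883, 2.0352, 0)–(0.8883, 1.55878, 0.757021)  len=0.8945
  (v6,v10,v11) [+--] → (0.8883, 1.55878, 0.757021)–(0.8883, 1.5564, 0.7608)  len=0.0045
  (v6,v11,v7) [+--] → (0.8883, 1.5564, 0.7608)–(0.8883, 1.53856, 0.754107)  len=0.0191
  (v8,v13,v9) [--+] → (0.8883, 1.55049, -0.758583)–(0.8883, 1.53856, -0.754107)  len=0.0127
  (v9,v13,v14) [+--] → (0.8883, 1.55049, -0.758583)–(0.8883, 1.5564, -0.7608)  len=0.0063
  (v9,v14,v5) [+-+] → (0.8883, 1.5564, -0.7608)–(0.8883, 1.969, -0.10519)  len=0.7746
  (v5,v14,v10) [+--] → (0.8883, 1.969, -0.10519)–(0.8883, 2.0352, 0)  len=0.1243
  (v20,v25,v21) [-+-] → (0.8883, -2.0352, 0)–(0.8883, -1.969, 0.10519)  len=0.1243
  (v21,v25,v26) [-++] → (0.8883, -1.969, 0.10519)–(0.8883, -1.5564, 0.7608)  len=0.7746
  (v21,v26,v22) [-+-] → (0.8883, -1.5564, 0.7608)–(0.8883, -1.55049, 0.758583)  len=0.0063
  (v22,v26,v27) [-+-] → (0.8883, -1.55049, 0.758583)–(0.8883, -1.53856, 0.754107)  len=0.0127
  (v24,v28,v29) [--+] → (0.8883, -1.53856, -0.754107)–(0.8883, -1.5564, -0.7608)  len=0.0191
  (v24,v29,v20) [-+-] → (0.8883, -1.5564, -0.7608)–(0.8883, -1.55878, -0.757021)  len=0.0045
  (v20,v29,v25) [-++] → (0.8883, -1.55878, -0.757021)–(0.8883, -2.0352, 0)  len=0.8945
  (v26,v1,v27) [++-] → (0.8883, -0.527997, 0.56454)–(0.8883, -1.53856, 0.754107)  len=1.0282
  (v27,v1,v2) [-++] → (0.8883, -0.527997, 0.56454)–(0.8883, -0.0251132, 0.4702)  len=0.5117
  (v27,v2,v28) [-+-] → (0.8883, -0.0251132, 0.4702)–(0.8883, -0.0251132, 0.439992)  len=0.0302
  (v28,v2,v3) [-++] → (0.8883, -0.0251132, 0.439992)–(0.8883, -0.0251132, -0.4702)  len=0.9102
  (v28,v3,v29) [-++] → (0.8883, -0.0251132, -0.4702)–(0.8883, -1.53856, -0.754107)  len=1.5398

Chained into 2 loop(s):
  loop 1: 12 segments, perimeter = 5.8560
  loop 2: 12 segments, perimeter = 5.8560
Total perimeter = 11.712


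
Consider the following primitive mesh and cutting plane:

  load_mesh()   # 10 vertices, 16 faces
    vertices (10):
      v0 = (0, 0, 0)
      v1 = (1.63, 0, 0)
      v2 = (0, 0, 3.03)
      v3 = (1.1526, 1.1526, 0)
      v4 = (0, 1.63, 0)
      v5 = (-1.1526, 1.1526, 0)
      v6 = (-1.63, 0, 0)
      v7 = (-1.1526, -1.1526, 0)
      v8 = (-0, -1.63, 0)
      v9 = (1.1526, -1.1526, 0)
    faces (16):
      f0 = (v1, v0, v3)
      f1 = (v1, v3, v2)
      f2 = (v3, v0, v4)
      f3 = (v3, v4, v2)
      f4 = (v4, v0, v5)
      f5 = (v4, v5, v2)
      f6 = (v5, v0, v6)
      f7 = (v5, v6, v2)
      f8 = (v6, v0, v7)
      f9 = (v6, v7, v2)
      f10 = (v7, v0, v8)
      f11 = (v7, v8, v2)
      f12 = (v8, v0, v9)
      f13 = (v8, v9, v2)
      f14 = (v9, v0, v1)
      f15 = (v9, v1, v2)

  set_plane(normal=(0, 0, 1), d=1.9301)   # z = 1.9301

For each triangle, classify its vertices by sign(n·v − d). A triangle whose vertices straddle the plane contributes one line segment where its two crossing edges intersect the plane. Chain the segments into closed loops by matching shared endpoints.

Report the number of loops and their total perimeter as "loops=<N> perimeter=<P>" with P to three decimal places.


loops=1 perimeter=3.623

Straddling triangles (8 of 16):
  (v1,v3,v2) [--+] → (0.418398, 0.418398, 1.9301)–(0.591695, 0, 1.9301)  len=0.4529
  (v3,v4,v2) [--+] → (0, 0.591695, 1.9301)–(0.418398, 0.418398, 1.9301)  len=0.4529
  (v4,v5,v2) [--+] → (-0.418398, 0.418398, 1.9301)–(0, 0.591695, 1.9301)  len=0.4529
  (v5,v6,v2) [--+] → (-0.591695, 0, 1.9301)–(-0.418398, 0.418398, 1.9301)  len=0.4529
  (v6,v7,v2) [--+] → (-0.418398, -0.418398, 1.9301)–(-0.591695, 0, 1.9301)  len=0.4529
  (v7,v8,v2) [--+] → (0, -0.591695, 1.9301)–(-0.418398, -0.418398, 1.9301)  len=0.4529
  (v8,v9,v2) [--+] → (0.418398, -0.418398, 1.9301)–(0, -0.591695, 1.9301)  len=0.4529
  (v9,v1,v2) [--+] → (0.591695, 0, 1.9301)–(0.418398, -0.418398, 1.9301)  len=0.4529

Chained into 1 loop(s):
  loop 1: 8 segments, perimeter = 3.6229
Total perimeter = 3.623
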